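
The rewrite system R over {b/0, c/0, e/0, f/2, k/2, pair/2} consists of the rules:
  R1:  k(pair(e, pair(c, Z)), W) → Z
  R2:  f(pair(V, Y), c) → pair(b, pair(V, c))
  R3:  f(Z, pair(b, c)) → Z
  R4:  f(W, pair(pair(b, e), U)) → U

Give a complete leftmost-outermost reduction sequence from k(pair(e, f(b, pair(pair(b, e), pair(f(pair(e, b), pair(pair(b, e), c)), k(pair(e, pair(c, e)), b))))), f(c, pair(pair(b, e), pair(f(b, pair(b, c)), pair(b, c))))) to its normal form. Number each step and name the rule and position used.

1. k(pair(e, f(b, pair(pair(b, e), pair(f(pair(e, b), pair(pair(b, e), c)), k(pair(e, pair(c, e)), b))))), f(c, pair(pair(b, e), pair(f(b, pair(b, c)), pair(b, c)))))  →  k(pair(e, pair(f(pair(e, b), pair(pair(b, e), c)), k(pair(e, pair(c, e)), b))), f(c, pair(pair(b, e), pair(f(b, pair(b, c)), pair(b, c)))))   [R4 at 1.2]
2. k(pair(e, pair(f(pair(e, b), pair(pair(b, e), c)), k(pair(e, pair(c, e)), b))), f(c, pair(pair(b, e), pair(f(b, pair(b, c)), pair(b, c)))))  →  k(pair(e, pair(c, k(pair(e, pair(c, e)), b))), f(c, pair(pair(b, e), pair(f(b, pair(b, c)), pair(b, c)))))   [R4 at 1.2.1]
3. k(pair(e, pair(c, k(pair(e, pair(c, e)), b))), f(c, pair(pair(b, e), pair(f(b, pair(b, c)), pair(b, c)))))  →  k(pair(e, pair(c, e)), b)   [R1 at ε]
4. k(pair(e, pair(c, e)), b)  →  e   [R1 at ε]

e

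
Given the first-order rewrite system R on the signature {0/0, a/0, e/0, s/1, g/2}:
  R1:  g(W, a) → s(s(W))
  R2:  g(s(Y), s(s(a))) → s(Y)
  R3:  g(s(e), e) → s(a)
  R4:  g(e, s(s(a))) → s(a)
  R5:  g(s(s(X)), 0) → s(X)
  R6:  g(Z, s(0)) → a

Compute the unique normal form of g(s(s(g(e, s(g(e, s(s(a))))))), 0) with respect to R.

s(s(a))

1. g(s(s(g(e, s(g(e, s(s(a))))))), 0)  →  s(g(e, s(g(e, s(s(a))))))   [R5 at ε]
2. s(g(e, s(g(e, s(s(a))))))  →  s(g(e, s(s(a))))   [R4 at 1.2.1]
3. s(g(e, s(s(a))))  →  s(s(a))   [R4 at 1]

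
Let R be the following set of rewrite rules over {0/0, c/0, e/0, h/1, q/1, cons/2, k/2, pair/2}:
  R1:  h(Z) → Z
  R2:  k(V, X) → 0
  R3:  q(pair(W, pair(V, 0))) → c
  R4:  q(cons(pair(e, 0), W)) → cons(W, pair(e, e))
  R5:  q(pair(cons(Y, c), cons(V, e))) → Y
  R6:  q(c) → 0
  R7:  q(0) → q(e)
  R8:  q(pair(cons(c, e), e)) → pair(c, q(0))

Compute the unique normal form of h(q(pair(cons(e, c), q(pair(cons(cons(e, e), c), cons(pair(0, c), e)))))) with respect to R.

e

1. h(q(pair(cons(e, c), q(pair(cons(cons(e, e), c), cons(pair(0, c), e))))))  →  q(pair(cons(e, c), q(pair(cons(cons(e, e), c), cons(pair(0, c), e)))))   [R1 at ε]
2. q(pair(cons(e, c), q(pair(cons(cons(e, e), c), cons(pair(0, c), e)))))  →  q(pair(cons(e, c), cons(e, e)))   [R5 at 1.2]
3. q(pair(cons(e, c), cons(e, e)))  →  e   [R5 at ε]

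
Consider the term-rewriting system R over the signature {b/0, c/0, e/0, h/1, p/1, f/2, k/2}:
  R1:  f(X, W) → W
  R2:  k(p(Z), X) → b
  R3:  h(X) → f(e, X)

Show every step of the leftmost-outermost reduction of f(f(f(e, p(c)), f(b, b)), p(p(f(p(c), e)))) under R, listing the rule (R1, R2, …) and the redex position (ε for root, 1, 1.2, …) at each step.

p(p(e))

1. f(f(f(e, p(c)), f(b, b)), p(p(f(p(c), e))))  →  p(p(f(p(c), e)))   [R1 at ε]
2. p(p(f(p(c), e)))  →  p(p(e))   [R1 at 1.1]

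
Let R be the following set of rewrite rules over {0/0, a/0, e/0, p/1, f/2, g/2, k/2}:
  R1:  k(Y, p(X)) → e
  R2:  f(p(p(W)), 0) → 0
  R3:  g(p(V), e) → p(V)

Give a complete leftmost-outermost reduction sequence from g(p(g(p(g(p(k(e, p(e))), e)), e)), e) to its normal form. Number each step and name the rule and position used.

p(p(p(e)))

1. g(p(g(p(g(p(k(e, p(e))), e)), e)), e)  →  p(g(p(g(p(k(e, p(e))), e)), e))   [R3 at ε]
2. p(g(p(g(p(k(e, p(e))), e)), e))  →  p(p(g(p(k(e, p(e))), e)))   [R3 at 1]
3. p(p(g(p(k(e, p(e))), e)))  →  p(p(p(k(e, p(e)))))   [R3 at 1.1]
4. p(p(p(k(e, p(e)))))  →  p(p(p(e)))   [R1 at 1.1.1]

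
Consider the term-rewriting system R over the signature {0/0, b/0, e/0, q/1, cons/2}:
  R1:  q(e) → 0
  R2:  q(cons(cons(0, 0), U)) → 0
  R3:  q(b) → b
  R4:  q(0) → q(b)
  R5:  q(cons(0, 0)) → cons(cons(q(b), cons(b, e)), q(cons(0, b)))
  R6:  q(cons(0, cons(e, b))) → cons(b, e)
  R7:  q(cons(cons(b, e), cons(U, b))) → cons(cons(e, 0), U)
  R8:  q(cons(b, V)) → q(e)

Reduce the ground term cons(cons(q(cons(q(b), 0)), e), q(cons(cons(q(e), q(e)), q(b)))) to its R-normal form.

1. cons(cons(q(cons(q(b), 0)), e), q(cons(cons(q(e), q(e)), q(b))))  →  cons(cons(q(cons(b, 0)), e), q(cons(cons(q(e), q(e)), q(b))))   [R3 at 1.1.1.1]
2. cons(cons(q(cons(b, 0)), e), q(cons(cons(q(e), q(e)), q(b))))  →  cons(cons(q(e), e), q(cons(cons(q(e), q(e)), q(b))))   [R8 at 1.1]
3. cons(cons(q(e), e), q(cons(cons(q(e), q(e)), q(b))))  →  cons(cons(0, e), q(cons(cons(q(e), q(e)), q(b))))   [R1 at 1.1]
4. cons(cons(0, e), q(cons(cons(q(e), q(e)), q(b))))  →  cons(cons(0, e), q(cons(cons(0, q(e)), q(b))))   [R1 at 2.1.1.1]
5. cons(cons(0, e), q(cons(cons(0, q(e)), q(b))))  →  cons(cons(0, e), q(cons(cons(0, 0), q(b))))   [R1 at 2.1.1.2]
6. cons(cons(0, e), q(cons(cons(0, 0), q(b))))  →  cons(cons(0, e), 0)   [R2 at 2]

cons(cons(0, e), 0)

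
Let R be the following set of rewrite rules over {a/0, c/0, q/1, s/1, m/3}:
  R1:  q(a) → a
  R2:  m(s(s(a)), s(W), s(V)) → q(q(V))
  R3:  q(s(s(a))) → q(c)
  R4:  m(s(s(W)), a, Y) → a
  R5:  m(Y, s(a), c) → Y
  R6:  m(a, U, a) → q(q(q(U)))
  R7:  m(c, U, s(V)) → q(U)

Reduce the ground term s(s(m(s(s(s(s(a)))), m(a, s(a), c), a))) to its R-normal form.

s(s(a))

1. s(s(m(s(s(s(s(a)))), m(a, s(a), c), a)))  →  s(s(m(s(s(s(s(a)))), a, a)))   [R5 at 1.1.2]
2. s(s(m(s(s(s(s(a)))), a, a)))  →  s(s(a))   [R4 at 1.1]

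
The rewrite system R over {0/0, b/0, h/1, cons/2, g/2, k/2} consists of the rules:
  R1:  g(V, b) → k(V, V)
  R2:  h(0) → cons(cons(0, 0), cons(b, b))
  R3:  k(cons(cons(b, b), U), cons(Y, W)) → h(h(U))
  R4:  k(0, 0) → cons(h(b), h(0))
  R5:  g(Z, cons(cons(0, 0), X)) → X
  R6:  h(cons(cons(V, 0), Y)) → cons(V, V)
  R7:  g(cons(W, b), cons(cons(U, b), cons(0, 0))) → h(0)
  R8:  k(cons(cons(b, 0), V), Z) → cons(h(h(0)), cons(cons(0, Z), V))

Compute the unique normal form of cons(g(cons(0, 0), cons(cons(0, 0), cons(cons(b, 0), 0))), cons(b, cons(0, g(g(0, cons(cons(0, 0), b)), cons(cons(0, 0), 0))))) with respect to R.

1. cons(g(cons(0, 0), cons(cons(0, 0), cons(cons(b, 0), 0))), cons(b, cons(0, g(g(0, cons(cons(0, 0), b)), cons(cons(0, 0), 0)))))  →  cons(cons(cons(b, 0), 0), cons(b, cons(0, g(g(0, cons(cons(0, 0), b)), cons(cons(0, 0), 0)))))   [R5 at 1]
2. cons(cons(cons(b, 0), 0), cons(b, cons(0, g(g(0, cons(cons(0, 0), b)), cons(cons(0, 0), 0)))))  →  cons(cons(cons(b, 0), 0), cons(b, cons(0, 0)))   [R5 at 2.2.2]

cons(cons(cons(b, 0), 0), cons(b, cons(0, 0)))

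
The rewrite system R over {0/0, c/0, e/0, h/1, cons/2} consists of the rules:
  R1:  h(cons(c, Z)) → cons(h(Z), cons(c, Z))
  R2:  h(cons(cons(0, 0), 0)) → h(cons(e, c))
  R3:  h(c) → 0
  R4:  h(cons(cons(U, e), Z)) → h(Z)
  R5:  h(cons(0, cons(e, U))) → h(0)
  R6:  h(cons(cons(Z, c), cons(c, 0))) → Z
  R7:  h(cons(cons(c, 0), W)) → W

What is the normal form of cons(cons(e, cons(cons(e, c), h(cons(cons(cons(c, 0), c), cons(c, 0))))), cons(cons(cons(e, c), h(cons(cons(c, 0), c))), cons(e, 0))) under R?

1. cons(cons(e, cons(cons(e, c), h(cons(cons(cons(c, 0), c), cons(c, 0))))), cons(cons(cons(e, c), h(cons(cons(c, 0), c))), cons(e, 0)))  →  cons(cons(e, cons(cons(e, c), cons(c, 0))), cons(cons(cons(e, c), h(cons(cons(c, 0), c))), cons(e, 0)))   [R6 at 1.2.2]
2. cons(cons(e, cons(cons(e, c), cons(c, 0))), cons(cons(cons(e, c), h(cons(cons(c, 0), c))), cons(e, 0)))  →  cons(cons(e, cons(cons(e, c), cons(c, 0))), cons(cons(cons(e, c), c), cons(e, 0)))   [R7 at 2.1.2]

cons(cons(e, cons(cons(e, c), cons(c, 0))), cons(cons(cons(e, c), c), cons(e, 0)))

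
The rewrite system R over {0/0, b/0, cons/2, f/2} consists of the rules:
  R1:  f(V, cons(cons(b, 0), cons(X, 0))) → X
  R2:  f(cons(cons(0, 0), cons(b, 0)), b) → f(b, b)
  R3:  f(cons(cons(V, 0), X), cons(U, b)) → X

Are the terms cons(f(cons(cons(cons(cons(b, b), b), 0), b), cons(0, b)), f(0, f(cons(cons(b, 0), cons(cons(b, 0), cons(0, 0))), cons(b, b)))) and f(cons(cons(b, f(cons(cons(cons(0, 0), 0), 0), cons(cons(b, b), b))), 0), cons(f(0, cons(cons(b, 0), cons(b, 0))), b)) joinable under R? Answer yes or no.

no — NF(t₁) = cons(b, 0), NF(t₂) = 0

Reduce t₁ = cons(f(cons(cons(cons(cons(b, b), b), 0), b), cons(0, b)), f(0, f(cons(cons(b, 0), cons(cons(b, 0), cons(0, 0))), cons(b, b)))):
1. cons(f(cons(cons(cons(cons(b, b), b), 0), b), cons(0, b)), f(0, f(cons(cons(b, 0), cons(cons(b, 0), cons(0, 0))), cons(b, b))))  →  cons(b, f(0, f(cons(cons(b, 0), cons(cons(b, 0), cons(0, 0))), cons(b, b))))   [R3 at 1]
2. cons(b, f(0, f(cons(cons(b, 0), cons(cons(b, 0), cons(0, 0))), cons(b, b))))  →  cons(b, f(0, cons(cons(b, 0), cons(0, 0))))   [R3 at 2.2]
3. cons(b, f(0, cons(cons(b, 0), cons(0, 0))))  →  cons(b, 0)   [R1 at 2]

Reduce t₂ = f(cons(cons(b, f(cons(cons(cons(0, 0), 0), 0), cons(cons(b, b), b))), 0), cons(f(0, cons(cons(b, 0), cons(b, 0))), b)):
1. f(cons(cons(b, f(cons(cons(cons(0, 0), 0), 0), cons(cons(b, b), b))), 0), cons(f(0, cons(cons(b, 0), cons(b, 0))), b))  →  f(cons(cons(b, 0), 0), cons(f(0, cons(cons(b, 0), cons(b, 0))), b))   [R3 at 1.1.2]
2. f(cons(cons(b, 0), 0), cons(f(0, cons(cons(b, 0), cons(b, 0))), b))  →  0   [R3 at ε]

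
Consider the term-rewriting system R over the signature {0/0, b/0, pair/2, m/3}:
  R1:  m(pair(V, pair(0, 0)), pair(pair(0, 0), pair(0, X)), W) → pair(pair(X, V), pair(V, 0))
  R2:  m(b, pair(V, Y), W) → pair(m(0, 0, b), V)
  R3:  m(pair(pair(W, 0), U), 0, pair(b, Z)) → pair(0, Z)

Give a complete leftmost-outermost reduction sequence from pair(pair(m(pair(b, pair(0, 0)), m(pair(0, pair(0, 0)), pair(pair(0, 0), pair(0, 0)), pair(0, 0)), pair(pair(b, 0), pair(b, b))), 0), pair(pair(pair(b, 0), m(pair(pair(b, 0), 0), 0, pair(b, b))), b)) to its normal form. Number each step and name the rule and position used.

pair(pair(pair(pair(0, b), pair(b, 0)), 0), pair(pair(pair(b, 0), pair(0, b)), b))

1. pair(pair(m(pair(b, pair(0, 0)), m(pair(0, pair(0, 0)), pair(pair(0, 0), pair(0, 0)), pair(0, 0)), pair(pair(b, 0), pair(b, b))), 0), pair(pair(pair(b, 0), m(pair(pair(b, 0), 0), 0, pair(b, b))), b))  →  pair(pair(m(pair(b, pair(0, 0)), pair(pair(0, 0), pair(0, 0)), pair(pair(b, 0), pair(b, b))), 0), pair(pair(pair(b, 0), m(pair(pair(b, 0), 0), 0, pair(b, b))), b))   [R1 at 1.1.2]
2. pair(pair(m(pair(b, pair(0, 0)), pair(pair(0, 0), pair(0, 0)), pair(pair(b, 0), pair(b, b))), 0), pair(pair(pair(b, 0), m(pair(pair(b, 0), 0), 0, pair(b, b))), b))  →  pair(pair(pair(pair(0, b), pair(b, 0)), 0), pair(pair(pair(b, 0), m(pair(pair(b, 0), 0), 0, pair(b, b))), b))   [R1 at 1.1]
3. pair(pair(pair(pair(0, b), pair(b, 0)), 0), pair(pair(pair(b, 0), m(pair(pair(b, 0), 0), 0, pair(b, b))), b))  →  pair(pair(pair(pair(0, b), pair(b, 0)), 0), pair(pair(pair(b, 0), pair(0, b)), b))   [R3 at 2.1.2]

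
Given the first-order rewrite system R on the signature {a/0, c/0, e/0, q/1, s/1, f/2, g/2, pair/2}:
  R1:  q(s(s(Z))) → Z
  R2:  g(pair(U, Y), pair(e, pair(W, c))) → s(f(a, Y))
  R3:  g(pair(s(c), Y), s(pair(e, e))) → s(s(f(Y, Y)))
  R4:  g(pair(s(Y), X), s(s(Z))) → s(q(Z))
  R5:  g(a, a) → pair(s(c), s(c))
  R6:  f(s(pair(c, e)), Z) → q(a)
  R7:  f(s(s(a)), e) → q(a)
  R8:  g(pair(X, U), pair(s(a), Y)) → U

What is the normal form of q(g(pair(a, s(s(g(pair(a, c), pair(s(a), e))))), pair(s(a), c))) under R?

1. q(g(pair(a, s(s(g(pair(a, c), pair(s(a), e))))), pair(s(a), c)))  →  q(s(s(g(pair(a, c), pair(s(a), e)))))   [R8 at 1]
2. q(s(s(g(pair(a, c), pair(s(a), e)))))  →  g(pair(a, c), pair(s(a), e))   [R1 at ε]
3. g(pair(a, c), pair(s(a), e))  →  c   [R8 at ε]

c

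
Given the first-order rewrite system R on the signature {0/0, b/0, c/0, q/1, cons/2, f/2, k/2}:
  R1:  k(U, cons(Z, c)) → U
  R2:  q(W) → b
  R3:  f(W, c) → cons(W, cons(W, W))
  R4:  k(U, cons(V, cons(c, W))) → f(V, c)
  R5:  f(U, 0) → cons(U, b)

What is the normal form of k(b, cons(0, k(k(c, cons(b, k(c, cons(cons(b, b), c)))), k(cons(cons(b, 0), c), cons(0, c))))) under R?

b

1. k(b, cons(0, k(k(c, cons(b, k(c, cons(cons(b, b), c)))), k(cons(cons(b, 0), c), cons(0, c)))))  →  k(b, cons(0, k(k(c, cons(b, c)), k(cons(cons(b, 0), c), cons(0, c)))))   [R1 at 2.2.1.2.2]
2. k(b, cons(0, k(k(c, cons(b, c)), k(cons(cons(b, 0), c), cons(0, c)))))  →  k(b, cons(0, k(c, k(cons(cons(b, 0), c), cons(0, c)))))   [R1 at 2.2.1]
3. k(b, cons(0, k(c, k(cons(cons(b, 0), c), cons(0, c)))))  →  k(b, cons(0, k(c, cons(cons(b, 0), c))))   [R1 at 2.2.2]
4. k(b, cons(0, k(c, cons(cons(b, 0), c))))  →  k(b, cons(0, c))   [R1 at 2.2]
5. k(b, cons(0, c))  →  b   [R1 at ε]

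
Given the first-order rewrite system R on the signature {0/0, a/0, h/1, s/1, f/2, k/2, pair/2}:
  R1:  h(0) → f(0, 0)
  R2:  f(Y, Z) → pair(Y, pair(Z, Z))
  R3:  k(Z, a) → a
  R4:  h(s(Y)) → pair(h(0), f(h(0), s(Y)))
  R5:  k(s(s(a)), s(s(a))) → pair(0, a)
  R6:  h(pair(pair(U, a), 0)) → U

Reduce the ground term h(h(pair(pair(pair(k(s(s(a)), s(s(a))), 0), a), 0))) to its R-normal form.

1. h(h(pair(pair(pair(k(s(s(a)), s(s(a))), 0), a), 0)))  →  h(pair(k(s(s(a)), s(s(a))), 0))   [R6 at 1]
2. h(pair(k(s(s(a)), s(s(a))), 0))  →  h(pair(pair(0, a), 0))   [R5 at 1.1]
3. h(pair(pair(0, a), 0))  →  0   [R6 at ε]

0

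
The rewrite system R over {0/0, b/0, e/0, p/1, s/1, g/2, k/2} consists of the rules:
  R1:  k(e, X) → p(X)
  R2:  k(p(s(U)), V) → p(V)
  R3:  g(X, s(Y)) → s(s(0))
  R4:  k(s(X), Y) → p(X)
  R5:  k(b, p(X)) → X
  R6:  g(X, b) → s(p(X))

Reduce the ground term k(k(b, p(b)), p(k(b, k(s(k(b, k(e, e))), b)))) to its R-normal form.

e

1. k(k(b, p(b)), p(k(b, k(s(k(b, k(e, e))), b))))  →  k(b, p(k(b, k(s(k(b, k(e, e))), b))))   [R5 at 1]
2. k(b, p(k(b, k(s(k(b, k(e, e))), b))))  →  k(b, k(s(k(b, k(e, e))), b))   [R5 at ε]
3. k(b, k(s(k(b, k(e, e))), b))  →  k(b, p(k(b, k(e, e))))   [R4 at 2]
4. k(b, p(k(b, k(e, e))))  →  k(b, k(e, e))   [R5 at ε]
5. k(b, k(e, e))  →  k(b, p(e))   [R1 at 2]
6. k(b, p(e))  →  e   [R5 at ε]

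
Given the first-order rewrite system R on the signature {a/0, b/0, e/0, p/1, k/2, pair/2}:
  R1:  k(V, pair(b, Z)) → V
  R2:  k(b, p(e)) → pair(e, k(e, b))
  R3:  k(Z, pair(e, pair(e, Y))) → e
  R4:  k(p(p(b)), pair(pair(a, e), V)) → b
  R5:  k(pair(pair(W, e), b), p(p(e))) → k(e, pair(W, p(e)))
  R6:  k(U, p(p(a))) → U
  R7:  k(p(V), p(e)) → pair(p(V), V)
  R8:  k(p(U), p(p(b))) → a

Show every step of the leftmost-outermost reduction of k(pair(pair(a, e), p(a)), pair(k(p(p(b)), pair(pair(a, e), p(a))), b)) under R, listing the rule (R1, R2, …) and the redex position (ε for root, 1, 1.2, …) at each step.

pair(pair(a, e), p(a))

1. k(pair(pair(a, e), p(a)), pair(k(p(p(b)), pair(pair(a, e), p(a))), b))  →  k(pair(pair(a, e), p(a)), pair(b, b))   [R4 at 2.1]
2. k(pair(pair(a, e), p(a)), pair(b, b))  →  pair(pair(a, e), p(a))   [R1 at ε]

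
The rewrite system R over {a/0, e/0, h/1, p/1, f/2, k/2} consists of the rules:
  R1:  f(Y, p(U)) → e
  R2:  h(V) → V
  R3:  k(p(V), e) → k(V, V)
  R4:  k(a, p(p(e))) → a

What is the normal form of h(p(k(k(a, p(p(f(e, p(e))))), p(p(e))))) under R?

p(a)

1. h(p(k(k(a, p(p(f(e, p(e))))), p(p(e)))))  →  p(k(k(a, p(p(f(e, p(e))))), p(p(e))))   [R2 at ε]
2. p(k(k(a, p(p(f(e, p(e))))), p(p(e))))  →  p(k(k(a, p(p(e))), p(p(e))))   [R1 at 1.1.2.1.1]
3. p(k(k(a, p(p(e))), p(p(e))))  →  p(k(a, p(p(e))))   [R4 at 1.1]
4. p(k(a, p(p(e))))  →  p(a)   [R4 at 1]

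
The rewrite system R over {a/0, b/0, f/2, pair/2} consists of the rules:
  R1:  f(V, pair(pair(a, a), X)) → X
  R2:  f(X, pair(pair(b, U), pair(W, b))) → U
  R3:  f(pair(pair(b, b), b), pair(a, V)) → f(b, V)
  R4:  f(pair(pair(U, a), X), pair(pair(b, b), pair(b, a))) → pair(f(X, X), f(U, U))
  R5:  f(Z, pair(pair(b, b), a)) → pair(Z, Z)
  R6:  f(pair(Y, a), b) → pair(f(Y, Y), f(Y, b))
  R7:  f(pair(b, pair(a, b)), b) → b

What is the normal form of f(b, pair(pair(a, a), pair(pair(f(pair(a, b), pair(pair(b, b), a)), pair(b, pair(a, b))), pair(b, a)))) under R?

pair(pair(pair(pair(a, b), pair(a, b)), pair(b, pair(a, b))), pair(b, a))

1. f(b, pair(pair(a, a), pair(pair(f(pair(a, b), pair(pair(b, b), a)), pair(b, pair(a, b))), pair(b, a))))  →  pair(pair(f(pair(a, b), pair(pair(b, b), a)), pair(b, pair(a, b))), pair(b, a))   [R1 at ε]
2. pair(pair(f(pair(a, b), pair(pair(b, b), a)), pair(b, pair(a, b))), pair(b, a))  →  pair(pair(pair(pair(a, b), pair(a, b)), pair(b, pair(a, b))), pair(b, a))   [R5 at 1.1]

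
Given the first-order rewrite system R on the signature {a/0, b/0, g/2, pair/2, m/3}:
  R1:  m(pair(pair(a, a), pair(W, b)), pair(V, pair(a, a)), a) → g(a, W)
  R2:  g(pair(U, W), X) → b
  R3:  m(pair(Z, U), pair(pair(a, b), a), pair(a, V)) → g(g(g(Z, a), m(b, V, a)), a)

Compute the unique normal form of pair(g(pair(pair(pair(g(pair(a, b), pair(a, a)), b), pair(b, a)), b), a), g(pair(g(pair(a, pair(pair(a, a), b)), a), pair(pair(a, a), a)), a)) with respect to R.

1. pair(g(pair(pair(pair(g(pair(a, b), pair(a, a)), b), pair(b, a)), b), a), g(pair(g(pair(a, pair(pair(a, a), b)), a), pair(pair(a, a), a)), a))  →  pair(b, g(pair(g(pair(a, pair(pair(a, a), b)), a), pair(pair(a, a), a)), a))   [R2 at 1]
2. pair(b, g(pair(g(pair(a, pair(pair(a, a), b)), a), pair(pair(a, a), a)), a))  →  pair(b, b)   [R2 at 2]

pair(b, b)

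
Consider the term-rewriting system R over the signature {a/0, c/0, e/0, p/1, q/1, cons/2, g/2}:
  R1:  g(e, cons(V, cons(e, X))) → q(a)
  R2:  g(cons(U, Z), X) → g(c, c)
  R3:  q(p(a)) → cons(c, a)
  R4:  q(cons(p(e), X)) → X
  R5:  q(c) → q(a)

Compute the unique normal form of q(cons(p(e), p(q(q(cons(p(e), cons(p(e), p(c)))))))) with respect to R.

p(p(c))

1. q(cons(p(e), p(q(q(cons(p(e), cons(p(e), p(c))))))))  →  p(q(q(cons(p(e), cons(p(e), p(c))))))   [R4 at ε]
2. p(q(q(cons(p(e), cons(p(e), p(c))))))  →  p(q(cons(p(e), p(c))))   [R4 at 1.1]
3. p(q(cons(p(e), p(c))))  →  p(p(c))   [R4 at 1]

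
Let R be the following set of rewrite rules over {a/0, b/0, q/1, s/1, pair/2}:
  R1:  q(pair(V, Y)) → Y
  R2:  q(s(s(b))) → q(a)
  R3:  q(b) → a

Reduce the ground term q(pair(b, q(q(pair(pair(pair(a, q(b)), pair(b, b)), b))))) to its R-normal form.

a

1. q(pair(b, q(q(pair(pair(pair(a, q(b)), pair(b, b)), b)))))  →  q(q(pair(pair(pair(a, q(b)), pair(b, b)), b)))   [R1 at ε]
2. q(q(pair(pair(pair(a, q(b)), pair(b, b)), b)))  →  q(b)   [R1 at 1]
3. q(b)  →  a   [R3 at ε]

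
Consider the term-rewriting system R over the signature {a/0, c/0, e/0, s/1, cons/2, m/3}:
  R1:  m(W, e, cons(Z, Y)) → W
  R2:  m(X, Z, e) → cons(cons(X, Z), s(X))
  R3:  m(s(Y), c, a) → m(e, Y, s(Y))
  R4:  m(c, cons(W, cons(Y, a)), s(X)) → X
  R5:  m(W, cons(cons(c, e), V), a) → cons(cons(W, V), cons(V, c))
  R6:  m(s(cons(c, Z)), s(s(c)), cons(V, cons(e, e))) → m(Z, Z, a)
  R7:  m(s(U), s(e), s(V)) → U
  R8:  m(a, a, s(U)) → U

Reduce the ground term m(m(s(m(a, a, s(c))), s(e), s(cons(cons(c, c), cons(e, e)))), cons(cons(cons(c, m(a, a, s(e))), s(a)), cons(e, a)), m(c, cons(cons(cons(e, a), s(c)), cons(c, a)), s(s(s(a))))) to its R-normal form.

s(a)

1. m(m(s(m(a, a, s(c))), s(e), s(cons(cons(c, c), cons(e, e)))), cons(cons(cons(c, m(a, a, s(e))), s(a)), cons(e, a)), m(c, cons(cons(cons(e, a), s(c)), cons(c, a)), s(s(s(a)))))  →  m(m(a, a, s(c)), cons(cons(cons(c, m(a, a, s(e))), s(a)), cons(e, a)), m(c, cons(cons(cons(e, a), s(c)), cons(c, a)), s(s(s(a)))))   [R7 at 1]
2. m(m(a, a, s(c)), cons(cons(cons(c, m(a, a, s(e))), s(a)), cons(e, a)), m(c, cons(cons(cons(e, a), s(c)), cons(c, a)), s(s(s(a)))))  →  m(c, cons(cons(cons(c, m(a, a, s(e))), s(a)), cons(e, a)), m(c, cons(cons(cons(e, a), s(c)), cons(c, a)), s(s(s(a)))))   [R8 at 1]
3. m(c, cons(cons(cons(c, m(a, a, s(e))), s(a)), cons(e, a)), m(c, cons(cons(cons(e, a), s(c)), cons(c, a)), s(s(s(a)))))  →  m(c, cons(cons(cons(c, e), s(a)), cons(e, a)), m(c, cons(cons(cons(e, a), s(c)), cons(c, a)), s(s(s(a)))))   [R8 at 2.1.1.2]
4. m(c, cons(cons(cons(c, e), s(a)), cons(e, a)), m(c, cons(cons(cons(e, a), s(c)), cons(c, a)), s(s(s(a)))))  →  m(c, cons(cons(cons(c, e), s(a)), cons(e, a)), s(s(a)))   [R4 at 3]
5. m(c, cons(cons(cons(c, e), s(a)), cons(e, a)), s(s(a)))  →  s(a)   [R4 at ε]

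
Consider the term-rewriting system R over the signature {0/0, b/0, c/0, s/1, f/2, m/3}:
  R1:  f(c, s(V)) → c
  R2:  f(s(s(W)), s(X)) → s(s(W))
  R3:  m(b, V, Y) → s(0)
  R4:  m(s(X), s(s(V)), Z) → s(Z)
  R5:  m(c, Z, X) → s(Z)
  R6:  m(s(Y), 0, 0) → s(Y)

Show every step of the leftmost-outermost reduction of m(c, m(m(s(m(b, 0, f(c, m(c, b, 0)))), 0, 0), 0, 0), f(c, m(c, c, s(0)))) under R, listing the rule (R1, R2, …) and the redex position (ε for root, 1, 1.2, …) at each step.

s(s(s(0)))

1. m(c, m(m(s(m(b, 0, f(c, m(c, b, 0)))), 0, 0), 0, 0), f(c, m(c, c, s(0))))  →  s(m(m(s(m(b, 0, f(c, m(c, b, 0)))), 0, 0), 0, 0))   [R5 at ε]
2. s(m(m(s(m(b, 0, f(c, m(c, b, 0)))), 0, 0), 0, 0))  →  s(m(s(m(b, 0, f(c, m(c, b, 0)))), 0, 0))   [R6 at 1.1]
3. s(m(s(m(b, 0, f(c, m(c, b, 0)))), 0, 0))  →  s(s(m(b, 0, f(c, m(c, b, 0)))))   [R6 at 1]
4. s(s(m(b, 0, f(c, m(c, b, 0)))))  →  s(s(s(0)))   [R3 at 1.1]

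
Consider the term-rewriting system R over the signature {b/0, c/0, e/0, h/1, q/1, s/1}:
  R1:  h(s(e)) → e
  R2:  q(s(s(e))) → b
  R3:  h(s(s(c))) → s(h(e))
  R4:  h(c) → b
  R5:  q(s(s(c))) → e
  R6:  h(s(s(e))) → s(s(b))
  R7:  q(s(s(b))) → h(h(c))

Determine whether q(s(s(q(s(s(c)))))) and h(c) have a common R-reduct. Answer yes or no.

Reduce t₁ = q(s(s(q(s(s(c)))))):
1. q(s(s(q(s(s(c))))))  →  q(s(s(e)))   [R5 at 1.1.1]
2. q(s(s(e)))  →  b   [R2 at ε]

Reduce t₂ = h(c):
1. h(c)  →  b   [R4 at ε]

yes — NF(t₁) = b, NF(t₂) = b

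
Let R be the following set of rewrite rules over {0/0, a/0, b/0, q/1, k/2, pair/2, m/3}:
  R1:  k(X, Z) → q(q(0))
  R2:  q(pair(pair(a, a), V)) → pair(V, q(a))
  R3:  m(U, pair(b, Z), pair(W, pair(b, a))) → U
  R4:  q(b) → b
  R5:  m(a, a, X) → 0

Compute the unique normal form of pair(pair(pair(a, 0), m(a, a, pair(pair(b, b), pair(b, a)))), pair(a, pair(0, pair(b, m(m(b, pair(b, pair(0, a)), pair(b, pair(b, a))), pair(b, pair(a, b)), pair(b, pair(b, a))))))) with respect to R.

pair(pair(pair(a, 0), 0), pair(a, pair(0, pair(b, b))))

1. pair(pair(pair(a, 0), m(a, a, pair(pair(b, b), pair(b, a)))), pair(a, pair(0, pair(b, m(m(b, pair(b, pair(0, a)), pair(b, pair(b, a))), pair(b, pair(a, b)), pair(b, pair(b, a)))))))  →  pair(pair(pair(a, 0), 0), pair(a, pair(0, pair(b, m(m(b, pair(b, pair(0, a)), pair(b, pair(b, a))), pair(b, pair(a, b)), pair(b, pair(b, a)))))))   [R5 at 1.2]
2. pair(pair(pair(a, 0), 0), pair(a, pair(0, pair(b, m(m(b, pair(b, pair(0, a)), pair(b, pair(b, a))), pair(b, pair(a, b)), pair(b, pair(b, a)))))))  →  pair(pair(pair(a, 0), 0), pair(a, pair(0, pair(b, m(b, pair(b, pair(0, a)), pair(b, pair(b, a)))))))   [R3 at 2.2.2.2]
3. pair(pair(pair(a, 0), 0), pair(a, pair(0, pair(b, m(b, pair(b, pair(0, a)), pair(b, pair(b, a)))))))  →  pair(pair(pair(a, 0), 0), pair(a, pair(0, pair(b, b))))   [R3 at 2.2.2.2]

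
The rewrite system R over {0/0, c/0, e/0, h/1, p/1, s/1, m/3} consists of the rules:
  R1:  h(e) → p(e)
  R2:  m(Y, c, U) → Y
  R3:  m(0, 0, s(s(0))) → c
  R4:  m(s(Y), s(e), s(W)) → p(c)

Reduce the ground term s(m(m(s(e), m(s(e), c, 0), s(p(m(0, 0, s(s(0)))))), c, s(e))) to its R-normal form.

s(p(c))

1. s(m(m(s(e), m(s(e), c, 0), s(p(m(0, 0, s(s(0)))))), c, s(e)))  →  s(m(s(e), m(s(e), c, 0), s(p(m(0, 0, s(s(0)))))))   [R2 at 1]
2. s(m(s(e), m(s(e), c, 0), s(p(m(0, 0, s(s(0)))))))  →  s(m(s(e), s(e), s(p(m(0, 0, s(s(0)))))))   [R2 at 1.2]
3. s(m(s(e), s(e), s(p(m(0, 0, s(s(0)))))))  →  s(p(c))   [R4 at 1]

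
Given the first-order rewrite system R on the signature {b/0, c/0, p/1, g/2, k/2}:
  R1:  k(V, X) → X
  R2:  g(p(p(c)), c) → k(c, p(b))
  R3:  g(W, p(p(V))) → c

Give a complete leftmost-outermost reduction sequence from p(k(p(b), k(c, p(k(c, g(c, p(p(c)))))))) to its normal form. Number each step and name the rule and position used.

1. p(k(p(b), k(c, p(k(c, g(c, p(p(c))))))))  →  p(k(c, p(k(c, g(c, p(p(c)))))))   [R1 at 1]
2. p(k(c, p(k(c, g(c, p(p(c)))))))  →  p(p(k(c, g(c, p(p(c))))))   [R1 at 1]
3. p(p(k(c, g(c, p(p(c))))))  →  p(p(g(c, p(p(c)))))   [R1 at 1.1]
4. p(p(g(c, p(p(c)))))  →  p(p(c))   [R3 at 1.1]

p(p(c))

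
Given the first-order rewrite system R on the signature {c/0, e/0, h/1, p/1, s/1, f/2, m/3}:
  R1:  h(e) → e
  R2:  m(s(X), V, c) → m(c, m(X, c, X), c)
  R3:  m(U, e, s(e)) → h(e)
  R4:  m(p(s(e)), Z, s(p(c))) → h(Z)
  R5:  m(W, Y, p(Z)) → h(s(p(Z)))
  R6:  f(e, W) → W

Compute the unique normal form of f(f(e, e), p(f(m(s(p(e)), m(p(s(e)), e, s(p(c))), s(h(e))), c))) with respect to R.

p(c)

1. f(f(e, e), p(f(m(s(p(e)), m(p(s(e)), e, s(p(c))), s(h(e))), c)))  →  f(e, p(f(m(s(p(e)), m(p(s(e)), e, s(p(c))), s(h(e))), c)))   [R6 at 1]
2. f(e, p(f(m(s(p(e)), m(p(s(e)), e, s(p(c))), s(h(e))), c)))  →  p(f(m(s(p(e)), m(p(s(e)), e, s(p(c))), s(h(e))), c))   [R6 at ε]
3. p(f(m(s(p(e)), m(p(s(e)), e, s(p(c))), s(h(e))), c))  →  p(f(m(s(p(e)), h(e), s(h(e))), c))   [R4 at 1.1.2]
4. p(f(m(s(p(e)), h(e), s(h(e))), c))  →  p(f(m(s(p(e)), e, s(h(e))), c))   [R1 at 1.1.2]
5. p(f(m(s(p(e)), e, s(h(e))), c))  →  p(f(m(s(p(e)), e, s(e)), c))   [R1 at 1.1.3.1]
6. p(f(m(s(p(e)), e, s(e)), c))  →  p(f(h(e), c))   [R3 at 1.1]
7. p(f(h(e), c))  →  p(f(e, c))   [R1 at 1.1]
8. p(f(e, c))  →  p(c)   [R6 at 1]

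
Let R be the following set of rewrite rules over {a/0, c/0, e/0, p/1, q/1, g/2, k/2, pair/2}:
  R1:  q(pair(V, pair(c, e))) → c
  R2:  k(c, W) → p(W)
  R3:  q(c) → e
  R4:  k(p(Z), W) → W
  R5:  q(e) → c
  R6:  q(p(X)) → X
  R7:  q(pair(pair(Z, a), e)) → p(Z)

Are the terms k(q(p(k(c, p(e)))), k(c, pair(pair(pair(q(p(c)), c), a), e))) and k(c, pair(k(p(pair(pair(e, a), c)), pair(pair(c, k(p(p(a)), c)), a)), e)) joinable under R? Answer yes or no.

Reduce t₁ = k(q(p(k(c, p(e)))), k(c, pair(pair(pair(q(p(c)), c), a), e))):
1. k(q(p(k(c, p(e)))), k(c, pair(pair(pair(q(p(c)), c), a), e)))  →  k(k(c, p(e)), k(c, pair(pair(pair(q(p(c)), c), a), e)))   [R6 at 1]
2. k(k(c, p(e)), k(c, pair(pair(pair(q(p(c)), c), a), e)))  →  k(p(p(e)), k(c, pair(pair(pair(q(p(c)), c), a), e)))   [R2 at 1]
3. k(p(p(e)), k(c, pair(pair(pair(q(p(c)), c), a), e)))  →  k(c, pair(pair(pair(q(p(c)), c), a), e))   [R4 at ε]
4. k(c, pair(pair(pair(q(p(c)), c), a), e))  →  p(pair(pair(pair(q(p(c)), c), a), e))   [R2 at ε]
5. p(pair(pair(pair(q(p(c)), c), a), e))  →  p(pair(pair(pair(c, c), a), e))   [R6 at 1.1.1.1]

Reduce t₂ = k(c, pair(k(p(pair(pair(e, a), c)), pair(pair(c, k(p(p(a)), c)), a)), e)):
1. k(c, pair(k(p(pair(pair(e, a), c)), pair(pair(c, k(p(p(a)), c)), a)), e))  →  p(pair(k(p(pair(pair(e, a), c)), pair(pair(c, k(p(p(a)), c)), a)), e))   [R2 at ε]
2. p(pair(k(p(pair(pair(e, a), c)), pair(pair(c, k(p(p(a)), c)), a)), e))  →  p(pair(pair(pair(c, k(p(p(a)), c)), a), e))   [R4 at 1.1]
3. p(pair(pair(pair(c, k(p(p(a)), c)), a), e))  →  p(pair(pair(pair(c, c), a), e))   [R4 at 1.1.1.2]

yes — NF(t₁) = p(pair(pair(pair(c, c), a), e)), NF(t₂) = p(pair(pair(pair(c, c), a), e))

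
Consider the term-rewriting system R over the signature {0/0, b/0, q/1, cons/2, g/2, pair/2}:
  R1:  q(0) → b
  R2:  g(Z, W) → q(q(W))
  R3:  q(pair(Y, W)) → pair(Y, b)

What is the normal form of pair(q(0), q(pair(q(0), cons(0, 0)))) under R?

1. pair(q(0), q(pair(q(0), cons(0, 0))))  →  pair(b, q(pair(q(0), cons(0, 0))))   [R1 at 1]
2. pair(b, q(pair(q(0), cons(0, 0))))  →  pair(b, pair(q(0), b))   [R3 at 2]
3. pair(b, pair(q(0), b))  →  pair(b, pair(b, b))   [R1 at 2.1]

pair(b, pair(b, b))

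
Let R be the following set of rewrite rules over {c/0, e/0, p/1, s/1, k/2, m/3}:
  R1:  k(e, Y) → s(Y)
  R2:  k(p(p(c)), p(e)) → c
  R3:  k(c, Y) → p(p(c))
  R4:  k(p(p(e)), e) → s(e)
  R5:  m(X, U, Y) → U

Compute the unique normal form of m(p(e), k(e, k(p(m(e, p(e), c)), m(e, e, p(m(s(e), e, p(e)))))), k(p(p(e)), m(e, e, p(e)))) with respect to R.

s(s(e))

1. m(p(e), k(e, k(p(m(e, p(e), c)), m(e, e, p(m(s(e), e, p(e)))))), k(p(p(e)), m(e, e, p(e))))  →  k(e, k(p(m(e, p(e), c)), m(e, e, p(m(s(e), e, p(e))))))   [R5 at ε]
2. k(e, k(p(m(e, p(e), c)), m(e, e, p(m(s(e), e, p(e))))))  →  s(k(p(m(e, p(e), c)), m(e, e, p(m(s(e), e, p(e))))))   [R1 at ε]
3. s(k(p(m(e, p(e), c)), m(e, e, p(m(s(e), e, p(e))))))  →  s(k(p(p(e)), m(e, e, p(m(s(e), e, p(e))))))   [R5 at 1.1.1]
4. s(k(p(p(e)), m(e, e, p(m(s(e), e, p(e))))))  →  s(k(p(p(e)), e))   [R5 at 1.2]
5. s(k(p(p(e)), e))  →  s(s(e))   [R4 at 1]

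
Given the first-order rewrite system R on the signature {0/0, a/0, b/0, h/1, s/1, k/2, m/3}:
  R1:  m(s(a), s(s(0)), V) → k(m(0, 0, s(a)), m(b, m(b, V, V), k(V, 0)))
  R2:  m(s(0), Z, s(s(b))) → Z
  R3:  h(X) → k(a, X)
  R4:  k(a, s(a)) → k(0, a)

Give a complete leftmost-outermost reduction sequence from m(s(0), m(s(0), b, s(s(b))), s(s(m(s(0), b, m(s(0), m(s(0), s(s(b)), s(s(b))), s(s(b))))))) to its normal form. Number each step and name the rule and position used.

b

1. m(s(0), m(s(0), b, s(s(b))), s(s(m(s(0), b, m(s(0), m(s(0), s(s(b)), s(s(b))), s(s(b)))))))  →  m(s(0), b, s(s(m(s(0), b, m(s(0), m(s(0), s(s(b)), s(s(b))), s(s(b)))))))   [R2 at 2]
2. m(s(0), b, s(s(m(s(0), b, m(s(0), m(s(0), s(s(b)), s(s(b))), s(s(b)))))))  →  m(s(0), b, s(s(m(s(0), b, m(s(0), s(s(b)), s(s(b)))))))   [R2 at 3.1.1.3]
3. m(s(0), b, s(s(m(s(0), b, m(s(0), s(s(b)), s(s(b)))))))  →  m(s(0), b, s(s(m(s(0), b, s(s(b))))))   [R2 at 3.1.1.3]
4. m(s(0), b, s(s(m(s(0), b, s(s(b))))))  →  m(s(0), b, s(s(b)))   [R2 at 3.1.1]
5. m(s(0), b, s(s(b)))  →  b   [R2 at ε]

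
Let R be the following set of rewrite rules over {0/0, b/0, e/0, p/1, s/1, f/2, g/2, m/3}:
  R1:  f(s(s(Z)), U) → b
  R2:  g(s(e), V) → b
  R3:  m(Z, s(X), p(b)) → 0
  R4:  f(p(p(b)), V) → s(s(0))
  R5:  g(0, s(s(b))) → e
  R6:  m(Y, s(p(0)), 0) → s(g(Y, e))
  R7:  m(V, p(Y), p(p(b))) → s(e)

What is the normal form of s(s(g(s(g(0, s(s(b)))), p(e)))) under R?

s(s(b))

1. s(s(g(s(g(0, s(s(b)))), p(e))))  →  s(s(g(s(e), p(e))))   [R5 at 1.1.1.1]
2. s(s(g(s(e), p(e))))  →  s(s(b))   [R2 at 1.1]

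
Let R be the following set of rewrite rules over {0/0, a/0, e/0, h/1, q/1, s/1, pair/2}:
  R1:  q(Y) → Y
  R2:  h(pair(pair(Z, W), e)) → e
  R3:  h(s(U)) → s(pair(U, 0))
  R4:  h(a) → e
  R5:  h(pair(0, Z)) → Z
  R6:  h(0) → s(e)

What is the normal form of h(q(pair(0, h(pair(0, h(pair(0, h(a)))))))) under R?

1. h(q(pair(0, h(pair(0, h(pair(0, h(a))))))))  →  h(pair(0, h(pair(0, h(pair(0, h(a)))))))   [R1 at 1]
2. h(pair(0, h(pair(0, h(pair(0, h(a)))))))  →  h(pair(0, h(pair(0, h(a)))))   [R5 at ε]
3. h(pair(0, h(pair(0, h(a)))))  →  h(pair(0, h(a)))   [R5 at ε]
4. h(pair(0, h(a)))  →  h(a)   [R5 at ε]
5. h(a)  →  e   [R4 at ε]

e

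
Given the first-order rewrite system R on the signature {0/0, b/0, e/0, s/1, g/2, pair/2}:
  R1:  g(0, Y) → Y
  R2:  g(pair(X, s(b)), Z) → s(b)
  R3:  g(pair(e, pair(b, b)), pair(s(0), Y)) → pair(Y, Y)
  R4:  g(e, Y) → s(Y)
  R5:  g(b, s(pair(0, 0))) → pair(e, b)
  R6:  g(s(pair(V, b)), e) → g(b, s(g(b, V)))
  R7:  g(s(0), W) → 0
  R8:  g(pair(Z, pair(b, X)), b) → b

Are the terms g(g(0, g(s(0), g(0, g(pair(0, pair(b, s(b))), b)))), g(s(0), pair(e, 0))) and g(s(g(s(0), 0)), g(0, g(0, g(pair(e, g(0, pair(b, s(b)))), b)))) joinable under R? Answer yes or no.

yes — NF(t₁) = 0, NF(t₂) = 0

Reduce t₁ = g(g(0, g(s(0), g(0, g(pair(0, pair(b, s(b))), b)))), g(s(0), pair(e, 0))):
1. g(g(0, g(s(0), g(0, g(pair(0, pair(b, s(b))), b)))), g(s(0), pair(e, 0)))  →  g(g(s(0), g(0, g(pair(0, pair(b, s(b))), b))), g(s(0), pair(e, 0)))   [R1 at 1]
2. g(g(s(0), g(0, g(pair(0, pair(b, s(b))), b))), g(s(0), pair(e, 0)))  →  g(0, g(s(0), pair(e, 0)))   [R7 at 1]
3. g(0, g(s(0), pair(e, 0)))  →  g(s(0), pair(e, 0))   [R1 at ε]
4. g(s(0), pair(e, 0))  →  0   [R7 at ε]

Reduce t₂ = g(s(g(s(0), 0)), g(0, g(0, g(pair(e, g(0, pair(b, s(b)))), b)))):
1. g(s(g(s(0), 0)), g(0, g(0, g(pair(e, g(0, pair(b, s(b)))), b))))  →  g(s(0), g(0, g(0, g(pair(e, g(0, pair(b, s(b)))), b))))   [R7 at 1.1]
2. g(s(0), g(0, g(0, g(pair(e, g(0, pair(b, s(b)))), b))))  →  0   [R7 at ε]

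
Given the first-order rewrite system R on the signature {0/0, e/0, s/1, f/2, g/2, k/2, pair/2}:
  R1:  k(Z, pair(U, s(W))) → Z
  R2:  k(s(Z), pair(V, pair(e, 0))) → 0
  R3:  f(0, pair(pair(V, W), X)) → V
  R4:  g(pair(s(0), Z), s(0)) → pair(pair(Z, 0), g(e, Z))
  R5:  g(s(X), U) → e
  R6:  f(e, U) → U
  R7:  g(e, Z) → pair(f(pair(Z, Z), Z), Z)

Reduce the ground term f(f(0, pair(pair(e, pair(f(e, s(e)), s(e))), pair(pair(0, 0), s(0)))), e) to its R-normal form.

e

1. f(f(0, pair(pair(e, pair(f(e, s(e)), s(e))), pair(pair(0, 0), s(0)))), e)  →  f(e, e)   [R3 at 1]
2. f(e, e)  →  e   [R6 at ε]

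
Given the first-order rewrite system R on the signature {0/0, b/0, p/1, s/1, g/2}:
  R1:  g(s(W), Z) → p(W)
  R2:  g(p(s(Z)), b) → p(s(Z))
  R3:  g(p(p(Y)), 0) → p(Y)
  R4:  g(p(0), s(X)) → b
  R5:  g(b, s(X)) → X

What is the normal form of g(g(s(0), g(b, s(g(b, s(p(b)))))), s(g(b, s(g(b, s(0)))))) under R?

b

1. g(g(s(0), g(b, s(g(b, s(p(b)))))), s(g(b, s(g(b, s(0))))))  →  g(p(0), s(g(b, s(g(b, s(0))))))   [R1 at 1]
2. g(p(0), s(g(b, s(g(b, s(0))))))  →  b   [R4 at ε]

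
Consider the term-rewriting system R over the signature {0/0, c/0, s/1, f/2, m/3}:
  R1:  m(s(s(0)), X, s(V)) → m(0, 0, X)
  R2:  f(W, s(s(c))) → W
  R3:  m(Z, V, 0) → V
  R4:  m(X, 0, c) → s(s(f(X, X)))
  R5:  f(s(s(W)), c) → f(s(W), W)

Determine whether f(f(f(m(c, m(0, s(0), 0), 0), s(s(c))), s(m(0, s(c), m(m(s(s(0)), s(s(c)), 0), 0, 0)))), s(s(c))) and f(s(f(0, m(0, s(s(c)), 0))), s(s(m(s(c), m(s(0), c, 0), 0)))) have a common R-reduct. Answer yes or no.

yes — NF(t₁) = s(0), NF(t₂) = s(0)

Reduce t₁ = f(f(f(m(c, m(0, s(0), 0), 0), s(s(c))), s(m(0, s(c), m(m(s(s(0)), s(s(c)), 0), 0, 0)))), s(s(c))):
1. f(f(f(m(c, m(0, s(0), 0), 0), s(s(c))), s(m(0, s(c), m(m(s(s(0)), s(s(c)), 0), 0, 0)))), s(s(c)))  →  f(f(m(c, m(0, s(0), 0), 0), s(s(c))), s(m(0, s(c), m(m(s(s(0)), s(s(c)), 0), 0, 0))))   [R2 at ε]
2. f(f(m(c, m(0, s(0), 0), 0), s(s(c))), s(m(0, s(c), m(m(s(s(0)), s(s(c)), 0), 0, 0))))  →  f(m(c, m(0, s(0), 0), 0), s(m(0, s(c), m(m(s(s(0)), s(s(c)), 0), 0, 0))))   [R2 at 1]
3. f(m(c, m(0, s(0), 0), 0), s(m(0, s(c), m(m(s(s(0)), s(s(c)), 0), 0, 0))))  →  f(m(0, s(0), 0), s(m(0, s(c), m(m(s(s(0)), s(s(c)), 0), 0, 0))))   [R3 at 1]
4. f(m(0, s(0), 0), s(m(0, s(c), m(m(s(s(0)), s(s(c)), 0), 0, 0))))  →  f(s(0), s(m(0, s(c), m(m(s(s(0)), s(s(c)), 0), 0, 0))))   [R3 at 1]
5. f(s(0), s(m(0, s(c), m(m(s(s(0)), s(s(c)), 0), 0, 0))))  →  f(s(0), s(m(0, s(c), 0)))   [R3 at 2.1.3]
6. f(s(0), s(m(0, s(c), 0)))  →  f(s(0), s(s(c)))   [R3 at 2.1]
7. f(s(0), s(s(c)))  →  s(0)   [R2 at ε]

Reduce t₂ = f(s(f(0, m(0, s(s(c)), 0))), s(s(m(s(c), m(s(0), c, 0), 0)))):
1. f(s(f(0, m(0, s(s(c)), 0))), s(s(m(s(c), m(s(0), c, 0), 0))))  →  f(s(f(0, s(s(c)))), s(s(m(s(c), m(s(0), c, 0), 0))))   [R3 at 1.1.2]
2. f(s(f(0, s(s(c)))), s(s(m(s(c), m(s(0), c, 0), 0))))  →  f(s(0), s(s(m(s(c), m(s(0), c, 0), 0))))   [R2 at 1.1]
3. f(s(0), s(s(m(s(c), m(s(0), c, 0), 0))))  →  f(s(0), s(s(m(s(0), c, 0))))   [R3 at 2.1.1]
4. f(s(0), s(s(m(s(0), c, 0))))  →  f(s(0), s(s(c)))   [R3 at 2.1.1]
5. f(s(0), s(s(c)))  →  s(0)   [R2 at ε]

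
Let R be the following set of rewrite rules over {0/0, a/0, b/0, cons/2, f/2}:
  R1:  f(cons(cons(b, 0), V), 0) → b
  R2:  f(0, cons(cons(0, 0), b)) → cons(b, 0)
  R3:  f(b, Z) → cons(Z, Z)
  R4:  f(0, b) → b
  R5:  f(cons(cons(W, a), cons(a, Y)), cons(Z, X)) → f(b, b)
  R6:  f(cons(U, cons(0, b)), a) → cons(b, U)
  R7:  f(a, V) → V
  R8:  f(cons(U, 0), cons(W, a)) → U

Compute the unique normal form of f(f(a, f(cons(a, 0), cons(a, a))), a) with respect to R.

1. f(f(a, f(cons(a, 0), cons(a, a))), a)  →  f(f(cons(a, 0), cons(a, a)), a)   [R7 at 1]
2. f(f(cons(a, 0), cons(a, a)), a)  →  f(a, a)   [R8 at 1]
3. f(a, a)  →  a   [R7 at ε]

a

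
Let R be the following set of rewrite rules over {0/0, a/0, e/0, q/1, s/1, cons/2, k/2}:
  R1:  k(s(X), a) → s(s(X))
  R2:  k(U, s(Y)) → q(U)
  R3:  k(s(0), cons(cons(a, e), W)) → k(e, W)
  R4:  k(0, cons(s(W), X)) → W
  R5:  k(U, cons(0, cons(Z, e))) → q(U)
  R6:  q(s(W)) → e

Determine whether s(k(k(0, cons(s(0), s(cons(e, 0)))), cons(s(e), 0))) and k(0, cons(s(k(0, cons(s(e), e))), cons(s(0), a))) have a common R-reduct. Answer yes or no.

Reduce t₁ = s(k(k(0, cons(s(0), s(cons(e, 0)))), cons(s(e), 0))):
1. s(k(k(0, cons(s(0), s(cons(e, 0)))), cons(s(e), 0)))  →  s(k(0, cons(s(e), 0)))   [R4 at 1.1]
2. s(k(0, cons(s(e), 0)))  →  s(e)   [R4 at 1]

Reduce t₂ = k(0, cons(s(k(0, cons(s(e), e))), cons(s(0), a))):
1. k(0, cons(s(k(0, cons(s(e), e))), cons(s(0), a)))  →  k(0, cons(s(e), e))   [R4 at ε]
2. k(0, cons(s(e), e))  →  e   [R4 at ε]

no — NF(t₁) = s(e), NF(t₂) = e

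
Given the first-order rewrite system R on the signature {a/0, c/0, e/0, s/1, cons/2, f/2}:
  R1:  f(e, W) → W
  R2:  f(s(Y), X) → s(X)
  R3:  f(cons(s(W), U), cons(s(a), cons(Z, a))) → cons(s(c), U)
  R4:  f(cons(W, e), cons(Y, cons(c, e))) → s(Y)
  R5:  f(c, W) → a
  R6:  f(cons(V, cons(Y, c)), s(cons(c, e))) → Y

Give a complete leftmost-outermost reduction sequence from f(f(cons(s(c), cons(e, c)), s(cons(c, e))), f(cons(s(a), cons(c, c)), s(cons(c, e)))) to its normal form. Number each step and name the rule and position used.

1. f(f(cons(s(c), cons(e, c)), s(cons(c, e))), f(cons(s(a), cons(c, c)), s(cons(c, e))))  →  f(e, f(cons(s(a), cons(c, c)), s(cons(c, e))))   [R6 at 1]
2. f(e, f(cons(s(a), cons(c, c)), s(cons(c, e))))  →  f(cons(s(a), cons(c, c)), s(cons(c, e)))   [R1 at ε]
3. f(cons(s(a), cons(c, c)), s(cons(c, e)))  →  c   [R6 at ε]

c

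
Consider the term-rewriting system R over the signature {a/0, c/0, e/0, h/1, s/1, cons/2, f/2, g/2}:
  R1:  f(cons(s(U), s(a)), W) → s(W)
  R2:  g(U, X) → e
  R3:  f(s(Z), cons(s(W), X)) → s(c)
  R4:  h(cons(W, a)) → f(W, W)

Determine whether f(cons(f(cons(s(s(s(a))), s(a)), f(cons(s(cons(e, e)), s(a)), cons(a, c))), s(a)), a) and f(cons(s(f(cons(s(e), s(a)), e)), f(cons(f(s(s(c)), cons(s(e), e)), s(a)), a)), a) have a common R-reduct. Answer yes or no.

Reduce t₁ = f(cons(f(cons(s(s(s(a))), s(a)), f(cons(s(cons(e, e)), s(a)), cons(a, c))), s(a)), a):
1. f(cons(f(cons(s(s(s(a))), s(a)), f(cons(s(cons(e, e)), s(a)), cons(a, c))), s(a)), a)  →  f(cons(s(f(cons(s(cons(e, e)), s(a)), cons(a, c))), s(a)), a)   [R1 at 1.1]
2. f(cons(s(f(cons(s(cons(e, e)), s(a)), cons(a, c))), s(a)), a)  →  s(a)   [R1 at ε]

Reduce t₂ = f(cons(s(f(cons(s(e), s(a)), e)), f(cons(f(s(s(c)), cons(s(e), e)), s(a)), a)), a):
1. f(cons(s(f(cons(s(e), s(a)), e)), f(cons(f(s(s(c)), cons(s(e), e)), s(a)), a)), a)  →  f(cons(s(s(e)), f(cons(f(s(s(c)), cons(s(e), e)), s(a)), a)), a)   [R1 at 1.1.1]
2. f(cons(s(s(e)), f(cons(f(s(s(c)), cons(s(e), e)), s(a)), a)), a)  →  f(cons(s(s(e)), f(cons(s(c), s(a)), a)), a)   [R3 at 1.2.1.1]
3. f(cons(s(s(e)), f(cons(s(c), s(a)), a)), a)  →  f(cons(s(s(e)), s(a)), a)   [R1 at 1.2]
4. f(cons(s(s(e)), s(a)), a)  →  s(a)   [R1 at ε]

yes — NF(t₁) = s(a), NF(t₂) = s(a)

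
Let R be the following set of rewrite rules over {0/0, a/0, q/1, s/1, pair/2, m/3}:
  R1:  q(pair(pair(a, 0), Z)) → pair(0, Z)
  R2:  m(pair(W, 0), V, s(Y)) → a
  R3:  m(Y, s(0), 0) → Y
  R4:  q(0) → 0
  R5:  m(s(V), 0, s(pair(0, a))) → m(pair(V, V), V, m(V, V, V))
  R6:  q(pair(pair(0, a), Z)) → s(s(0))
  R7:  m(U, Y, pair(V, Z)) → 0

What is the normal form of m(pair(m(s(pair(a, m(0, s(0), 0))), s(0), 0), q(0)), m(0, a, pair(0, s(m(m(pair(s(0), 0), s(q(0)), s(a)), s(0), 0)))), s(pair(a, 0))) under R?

a

1. m(pair(m(s(pair(a, m(0, s(0), 0))), s(0), 0), q(0)), m(0, a, pair(0, s(m(m(pair(s(0), 0), s(q(0)), s(a)), s(0), 0)))), s(pair(a, 0)))  →  m(pair(s(pair(a, m(0, s(0), 0))), q(0)), m(0, a, pair(0, s(m(m(pair(s(0), 0), s(q(0)), s(a)), s(0), 0)))), s(pair(a, 0)))   [R3 at 1.1]
2. m(pair(s(pair(a, m(0, s(0), 0))), q(0)), m(0, a, pair(0, s(m(m(pair(s(0), 0), s(q(0)), s(a)), s(0), 0)))), s(pair(a, 0)))  →  m(pair(s(pair(a, 0)), q(0)), m(0, a, pair(0, s(m(m(pair(s(0), 0), s(q(0)), s(a)), s(0), 0)))), s(pair(a, 0)))   [R3 at 1.1.1.2]
3. m(pair(s(pair(a, 0)), q(0)), m(0, a, pair(0, s(m(m(pair(s(0), 0), s(q(0)), s(a)), s(0), 0)))), s(pair(a, 0)))  →  m(pair(s(pair(a, 0)), 0), m(0, a, pair(0, s(m(m(pair(s(0), 0), s(q(0)), s(a)), s(0), 0)))), s(pair(a, 0)))   [R4 at 1.2]
4. m(pair(s(pair(a, 0)), 0), m(0, a, pair(0, s(m(m(pair(s(0), 0), s(q(0)), s(a)), s(0), 0)))), s(pair(a, 0)))  →  a   [R2 at ε]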